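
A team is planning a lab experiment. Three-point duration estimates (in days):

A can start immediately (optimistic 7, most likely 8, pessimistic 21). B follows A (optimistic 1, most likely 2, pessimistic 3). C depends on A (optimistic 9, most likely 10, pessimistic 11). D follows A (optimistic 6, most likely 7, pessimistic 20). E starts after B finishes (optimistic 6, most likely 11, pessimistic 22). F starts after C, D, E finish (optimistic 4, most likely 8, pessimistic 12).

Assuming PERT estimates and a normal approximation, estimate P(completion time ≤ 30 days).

0.299

te_A = (7 + 4·8 + 21)/6 = 60/6 = 10; σ²_A = ((21−7)/6)² = 5.444
te_B = (1 + 4·2 + 3)/6 = 12/6 = 2; σ²_B = ((3−1)/6)² = 0.111
te_C = (9 + 4·10 + 11)/6 = 60/6 = 10; σ²_C = ((11−9)/6)² = 0.111
te_D = (6 + 4·7 + 20)/6 = 54/6 = 9; σ²_D = ((20−6)/6)² = 5.444
te_E = (6 + 4·11 + 22)/6 = 72/6 = 12; σ²_E = ((22−6)/6)² = 7.111
te_F = (4 + 4·8 + 12)/6 = 48/6 = 8; σ²_F = ((12−4)/6)² = 1.778

Forward pass:
ES_A = 0; EF_A = 10
ES_B = 10; EF_B = 10+2 = 12
ES_C = 10; EF_C = 10+10 = 20
ES_D = 10; EF_D = 10+9 = 19
ES_E = 12; EF_E = 12+12 = 24
ES_F = max(EF_C=20, EF_D=19, EF_E=24) = 24; EF_F = 24+8 = 32
Expected project duration μ = 32 days. Critical path: A → B → E → F.

Variance along critical path = 5.444 + 0.111 + 7.111 + 1.778 = 14.444; σ = √14.444 = 3.801 days.
Z = (30 − 32) / 3.801 = -0.526
P(T ≤ 30) = Φ(-0.526) ≈ 0.299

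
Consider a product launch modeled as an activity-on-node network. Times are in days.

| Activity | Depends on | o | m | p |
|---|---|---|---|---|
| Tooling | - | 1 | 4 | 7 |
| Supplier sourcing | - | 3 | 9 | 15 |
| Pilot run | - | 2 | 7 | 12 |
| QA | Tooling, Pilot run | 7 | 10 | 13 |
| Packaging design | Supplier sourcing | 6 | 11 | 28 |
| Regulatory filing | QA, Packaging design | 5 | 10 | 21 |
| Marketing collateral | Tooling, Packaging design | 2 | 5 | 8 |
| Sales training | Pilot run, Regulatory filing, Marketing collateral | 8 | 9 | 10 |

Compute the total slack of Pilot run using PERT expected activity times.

te_Tooling = (1 + 4·4 + 7)/6 = 24/6 = 4
te_Supplier sourcing = (3 + 4·9 + 15)/6 = 54/6 = 9
te_Pilot run = (2 + 4·7 + 12)/6 = 42/6 = 7
te_QA = (7 + 4·10 + 13)/6 = 60/6 = 10
te_Packaging design = (6 + 4·11 + 28)/6 = 78/6 = 13
te_Regulatory filing = (5 + 4·10 + 21)/6 = 66/6 = 11
te_Marketing collateral = (2 + 4·5 + 8)/6 = 30/6 = 5
te_Sales training = (8 + 4·9 + 10)/6 = 54/6 = 9

Forward pass:
ES_Tooling = 0; EF_Tooling = 4
ES_Supplier sourcing = 0; EF_Supplier sourcing = 9
ES_Pilot run = 0; EF_Pilot run = 7
ES_QA = max(EF_Tooling=4, EF_Pilot run=7) = 7; EF_QA = 7+10 = 17
ES_Packaging design = 9; EF_Packaging design = 9+13 = 22
ES_Regulatory filing = max(EF_QA=17, EF_Packaging design=22) = 22; EF_Regulatory filing = 22+11 = 33
ES_Marketing collateral = max(EF_Tooling=4, EF_Packaging design=22) = 22; EF_Marketing collateral = 22+5 = 27
ES_Sales training = max(EF_Pilot run=7, EF_Regulatory filing=33, EF_Marketing collateral=27) = 33; EF_Sales training = 33+9 = 42
Expected project duration μ = 42 days. Critical path: Supplier sourcing → Packaging design → Regulatory filing → Sales training.

Backward pass:
LF_Sales training = 42; LS_Sales training = 42−9 = 33
LF_Marketing collateral = LS_Sales training = 33; LS_Marketing collateral = 33−5 = 28
LF_Regulatory filing = LS_Sales training = 33; LS_Regulatory filing = 33−11 = 22
LF_Packaging design = min(LS_Regulatory filing=22, LS_Marketing collateral=28) = 22; LS_Packaging design = 22−13 = 9
LF_QA = LS_Regulatory filing = 22; LS_QA = 22−10 = 12
LF_Pilot run = min(LS_QA=12, LS_Sales training=33) = 12; LS_Pilot run = 12−7 = 5
LF_Supplier sourcing = LS_Packaging design = 9; LS_Supplier sourcing = 9−9 = 0
LF_Tooling = min(LS_QA=12, LS_Marketing collateral=28) = 12; LS_Tooling = 12−4 = 8
Slack_Pilot run = LS_Pilot run − ES_Pilot run = 5 − 0 = 5

5 days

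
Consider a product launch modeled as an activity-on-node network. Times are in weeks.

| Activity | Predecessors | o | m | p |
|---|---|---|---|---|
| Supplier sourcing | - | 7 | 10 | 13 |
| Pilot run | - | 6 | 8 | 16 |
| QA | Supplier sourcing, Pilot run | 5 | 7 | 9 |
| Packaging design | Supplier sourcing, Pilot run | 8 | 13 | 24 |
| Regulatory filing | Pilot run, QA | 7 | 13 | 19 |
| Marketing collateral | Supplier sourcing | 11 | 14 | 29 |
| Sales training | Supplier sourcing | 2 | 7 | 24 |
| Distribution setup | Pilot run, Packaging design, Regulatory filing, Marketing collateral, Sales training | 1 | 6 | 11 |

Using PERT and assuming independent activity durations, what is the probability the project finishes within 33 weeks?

te_Supplier sourcing = (7 + 4·10 + 13)/6 = 60/6 = 10; σ²_Supplier sourcing = ((13−7)/6)² = 1.000
te_Pilot run = (6 + 4·8 + 16)/6 = 54/6 = 9; σ²_Pilot run = ((16−6)/6)² = 2.778
te_QA = (5 + 4·7 + 9)/6 = 42/6 = 7; σ²_QA = ((9−5)/6)² = 0.444
te_Packaging design = (8 + 4·13 + 24)/6 = 84/6 = 14; σ²_Packaging design = ((24−8)/6)² = 7.111
te_Regulatory filing = (7 + 4·13 + 19)/6 = 78/6 = 13; σ²_Regulatory filing = ((19−7)/6)² = 4.000
te_Marketing collateral = (11 + 4·14 + 29)/6 = 96/6 = 16; σ²_Marketing collateral = ((29−11)/6)² = 9.000
te_Sales training = (2 + 4·7 + 24)/6 = 54/6 = 9; σ²_Sales training = ((24−2)/6)² = 13.444
te_Distribution setup = (1 + 4·6 + 11)/6 = 36/6 = 6; σ²_Distribution setup = ((11−1)/6)² = 2.778

Forward pass:
ES_Supplier sourcing = 0; EF_Supplier sourcing = 10
ES_Pilot run = 0; EF_Pilot run = 9
ES_QA = max(EF_Supplier sourcing=10, EF_Pilot run=9) = 10; EF_QA = 10+7 = 17
ES_Packaging design = max(EF_Supplier sourcing=10, EF_Pilot run=9) = 10; EF_Packaging design = 10+14 = 24
ES_Regulatory filing = max(EF_Pilot run=9, EF_QA=17) = 17; EF_Regulatory filing = 17+13 = 30
ES_Marketing collateral = 10; EF_Marketing collateral = 10+16 = 26
ES_Sales training = 10; EF_Sales training = 10+9 = 19
ES_Distribution setup = max(EF_Pilot run=9, EF_Packaging design=24, EF_Regulatory filing=30, EF_Marketing collateral=26, EF_Sales training=19) = 30; EF_Distribution setup = 30+6 = 36
Expected project duration μ = 36 weeks. Critical path: Supplier sourcing → QA → Regulatory filing → Distribution setup.

Variance along critical path = 1.000 + 0.444 + 4.000 + 2.778 = 8.222; σ = √8.222 = 2.867 weeks.
Z = (33 − 36) / 2.867 = -1.046
P(T ≤ 33) = Φ(-1.046) ≈ 0.148

0.148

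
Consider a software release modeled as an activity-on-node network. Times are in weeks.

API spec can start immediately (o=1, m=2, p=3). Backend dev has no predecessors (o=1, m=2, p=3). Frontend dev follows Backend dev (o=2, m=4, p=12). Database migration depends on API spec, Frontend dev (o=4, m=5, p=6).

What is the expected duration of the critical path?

12 weeks

te_API spec = (1 + 4·2 + 3)/6 = 12/6 = 2
te_Backend dev = (1 + 4·2 + 3)/6 = 12/6 = 2
te_Frontend dev = (2 + 4·4 + 12)/6 = 30/6 = 5
te_Database migration = (4 + 4·5 + 6)/6 = 30/6 = 5

Forward pass:
ES_API spec = 0; EF_API spec = 2
ES_Backend dev = 0; EF_Backend dev = 2
ES_Frontend dev = 2; EF_Frontend dev = 2+5 = 7
ES_Database migration = max(EF_API spec=2, EF_Frontend dev=7) = 7; EF_Database migration = 7+5 = 12
Expected project duration μ = 12 weeks. Critical path: Backend dev → Frontend dev → Database migration.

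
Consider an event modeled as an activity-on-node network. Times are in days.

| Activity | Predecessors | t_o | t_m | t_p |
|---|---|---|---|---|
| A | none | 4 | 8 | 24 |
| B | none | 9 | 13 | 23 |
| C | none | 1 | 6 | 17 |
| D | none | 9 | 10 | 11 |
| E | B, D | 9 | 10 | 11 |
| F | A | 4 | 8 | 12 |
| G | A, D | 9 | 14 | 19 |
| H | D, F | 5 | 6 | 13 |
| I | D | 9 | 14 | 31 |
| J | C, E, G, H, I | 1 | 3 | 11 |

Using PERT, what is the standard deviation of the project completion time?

4.04 days

te_A = (4 + 4·8 + 24)/6 = 60/6 = 10; σ²_A = ((24−4)/6)² = 11.111
te_B = (9 + 4·13 + 23)/6 = 84/6 = 14; σ²_B = ((23−9)/6)² = 5.444
te_C = (1 + 4·6 + 17)/6 = 42/6 = 7; σ²_C = ((17−1)/6)² = 7.111
te_D = (9 + 4·10 + 11)/6 = 60/6 = 10; σ²_D = ((11−9)/6)² = 0.111
te_E = (9 + 4·10 + 11)/6 = 60/6 = 10; σ²_E = ((11−9)/6)² = 0.111
te_F = (4 + 4·8 + 12)/6 = 48/6 = 8; σ²_F = ((12−4)/6)² = 1.778
te_G = (9 + 4·14 + 19)/6 = 84/6 = 14; σ²_G = ((19−9)/6)² = 2.778
te_H = (5 + 4·6 + 13)/6 = 42/6 = 7; σ²_H = ((13−5)/6)² = 1.778
te_I = (9 + 4·14 + 31)/6 = 96/6 = 16; σ²_I = ((31−9)/6)² = 13.444
te_J = (1 + 4·3 + 11)/6 = 24/6 = 4; σ²_J = ((11−1)/6)² = 2.778

Forward pass:
ES_A = 0; EF_A = 10
ES_B = 0; EF_B = 14
ES_C = 0; EF_C = 7
ES_D = 0; EF_D = 10
ES_E = max(EF_B=14, EF_D=10) = 14; EF_E = 14+10 = 24
ES_F = 10; EF_F = 10+8 = 18
ES_G = max(EF_A=10, EF_D=10) = 10; EF_G = 10+14 = 24
ES_H = max(EF_D=10, EF_F=18) = 18; EF_H = 18+7 = 25
ES_I = 10; EF_I = 10+16 = 26
ES_J = max(EF_C=7, EF_E=24, EF_G=24, EF_H=25, EF_I=26) = 26; EF_J = 26+4 = 30
Expected project duration μ = 30 days. Critical path: D → I → J.

Variance along critical path = 0.111 + 13.444 + 2.778 = 16.333
σ = √16.333 = 4.041 days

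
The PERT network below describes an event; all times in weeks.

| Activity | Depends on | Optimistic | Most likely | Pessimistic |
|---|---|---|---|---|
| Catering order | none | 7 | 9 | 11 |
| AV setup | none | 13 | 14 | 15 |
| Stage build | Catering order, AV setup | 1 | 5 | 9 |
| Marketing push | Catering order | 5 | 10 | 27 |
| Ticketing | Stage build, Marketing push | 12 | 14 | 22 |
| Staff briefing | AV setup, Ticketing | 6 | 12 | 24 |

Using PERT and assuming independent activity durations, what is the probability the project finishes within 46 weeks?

0.277

te_Catering order = (7 + 4·9 + 11)/6 = 54/6 = 9; σ²_Catering order = ((11−7)/6)² = 0.444
te_AV setup = (13 + 4·14 + 15)/6 = 84/6 = 14; σ²_AV setup = ((15−13)/6)² = 0.111
te_Stage build = (1 + 4·5 + 9)/6 = 30/6 = 5; σ²_Stage build = ((9−1)/6)² = 1.778
te_Marketing push = (5 + 4·10 + 27)/6 = 72/6 = 12; σ²_Marketing push = ((27−5)/6)² = 13.444
te_Ticketing = (12 + 4·14 + 22)/6 = 90/6 = 15; σ²_Ticketing = ((22−12)/6)² = 2.778
te_Staff briefing = (6 + 4·12 + 24)/6 = 78/6 = 13; σ²_Staff briefing = ((24−6)/6)² = 9.000

Forward pass:
ES_Catering order = 0; EF_Catering order = 9
ES_AV setup = 0; EF_AV setup = 14
ES_Stage build = max(EF_Catering order=9, EF_AV setup=14) = 14; EF_Stage build = 14+5 = 19
ES_Marketing push = 9; EF_Marketing push = 9+12 = 21
ES_Ticketing = max(EF_Stage build=19, EF_Marketing push=21) = 21; EF_Ticketing = 21+15 = 36
ES_Staff briefing = max(EF_AV setup=14, EF_Ticketing=36) = 36; EF_Staff briefing = 36+13 = 49
Expected project duration μ = 49 weeks. Critical path: Catering order → Marketing push → Ticketing → Staff briefing.

Variance along critical path = 0.444 + 13.444 + 2.778 + 9.000 = 25.667; σ = √25.667 = 5.066 weeks.
Z = (46 − 49) / 5.066 = -0.592
P(T ≤ 46) = Φ(-0.592) ≈ 0.277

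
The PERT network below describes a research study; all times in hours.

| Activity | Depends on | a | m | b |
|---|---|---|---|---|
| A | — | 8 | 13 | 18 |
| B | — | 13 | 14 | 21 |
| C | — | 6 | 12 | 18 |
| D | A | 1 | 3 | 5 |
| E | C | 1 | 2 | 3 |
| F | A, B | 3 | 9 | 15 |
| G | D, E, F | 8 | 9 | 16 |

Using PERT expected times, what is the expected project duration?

34 hours

te_A = (8 + 4·13 + 18)/6 = 78/6 = 13
te_B = (13 + 4·14 + 21)/6 = 90/6 = 15
te_C = (6 + 4·12 + 18)/6 = 72/6 = 12
te_D = (1 + 4·3 + 5)/6 = 18/6 = 3
te_E = (1 + 4·2 + 3)/6 = 12/6 = 2
te_F = (3 + 4·9 + 15)/6 = 54/6 = 9
te_G = (8 + 4·9 + 16)/6 = 60/6 = 10

Forward pass:
ES_A = 0; EF_A = 13
ES_B = 0; EF_B = 15
ES_C = 0; EF_C = 12
ES_D = 13; EF_D = 13+3 = 16
ES_E = 12; EF_E = 12+2 = 14
ES_F = max(EF_A=13, EF_B=15) = 15; EF_F = 15+9 = 24
ES_G = max(EF_D=16, EF_E=14, EF_F=24) = 24; EF_G = 24+10 = 34
Expected project duration μ = 34 hours. Critical path: B → F → G.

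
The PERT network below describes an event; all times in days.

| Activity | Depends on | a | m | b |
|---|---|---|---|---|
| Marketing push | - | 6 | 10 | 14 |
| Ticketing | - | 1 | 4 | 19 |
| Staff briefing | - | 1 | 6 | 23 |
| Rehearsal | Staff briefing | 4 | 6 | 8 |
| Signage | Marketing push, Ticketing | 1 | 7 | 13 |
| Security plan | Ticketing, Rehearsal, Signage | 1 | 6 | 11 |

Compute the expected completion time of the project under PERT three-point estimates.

te_Marketing push = (6 + 4·10 + 14)/6 = 60/6 = 10
te_Ticketing = (1 + 4·4 + 19)/6 = 36/6 = 6
te_Staff briefing = (1 + 4·6 + 23)/6 = 48/6 = 8
te_Rehearsal = (4 + 4·6 + 8)/6 = 36/6 = 6
te_Signage = (1 + 4·7 + 13)/6 = 42/6 = 7
te_Security plan = (1 + 4·6 + 11)/6 = 36/6 = 6

Forward pass:
ES_Marketing push = 0; EF_Marketing push = 10
ES_Ticketing = 0; EF_Ticketing = 6
ES_Staff briefing = 0; EF_Staff briefing = 8
ES_Rehearsal = 8; EF_Rehearsal = 8+6 = 14
ES_Signage = max(EF_Marketing push=10, EF_Ticketing=6) = 10; EF_Signage = 10+7 = 17
ES_Security plan = max(EF_Ticketing=6, EF_Rehearsal=14, EF_Signage=17) = 17; EF_Security plan = 17+6 = 23
Expected project duration μ = 23 days. Critical path: Marketing push → Signage → Security plan.

23 days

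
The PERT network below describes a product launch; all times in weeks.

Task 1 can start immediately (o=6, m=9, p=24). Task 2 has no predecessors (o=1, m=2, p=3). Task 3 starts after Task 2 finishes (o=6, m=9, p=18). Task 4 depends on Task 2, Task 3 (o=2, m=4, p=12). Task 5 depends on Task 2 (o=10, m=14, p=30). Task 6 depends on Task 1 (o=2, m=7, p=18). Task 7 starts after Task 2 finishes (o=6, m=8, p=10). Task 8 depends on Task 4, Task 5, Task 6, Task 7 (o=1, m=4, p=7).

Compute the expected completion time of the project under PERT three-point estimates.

23 weeks

te_Task 1 = (6 + 4·9 + 24)/6 = 66/6 = 11
te_Task 2 = (1 + 4·2 + 3)/6 = 12/6 = 2
te_Task 3 = (6 + 4·9 + 18)/6 = 60/6 = 10
te_Task 4 = (2 + 4·4 + 12)/6 = 30/6 = 5
te_Task 5 = (10 + 4·14 + 30)/6 = 96/6 = 16
te_Task 6 = (2 + 4·7 + 18)/6 = 48/6 = 8
te_Task 7 = (6 + 4·8 + 10)/6 = 48/6 = 8
te_Task 8 = (1 + 4·4 + 7)/6 = 24/6 = 4

Forward pass:
ES_Task 1 = 0; EF_Task 1 = 11
ES_Task 2 = 0; EF_Task 2 = 2
ES_Task 3 = 2; EF_Task 3 = 2+10 = 12
ES_Task 4 = max(EF_Task 2=2, EF_Task 3=12) = 12; EF_Task 4 = 12+5 = 17
ES_Task 5 = 2; EF_Task 5 = 2+16 = 18
ES_Task 6 = 11; EF_Task 6 = 11+8 = 19
ES_Task 7 = 2; EF_Task 7 = 2+8 = 10
ES_Task 8 = max(EF_Task 4=17, EF_Task 5=18, EF_Task 6=19, EF_Task 7=10) = 19; EF_Task 8 = 19+4 = 23
Expected project duration μ = 23 weeks. Critical path: Task 1 → Task 6 → Task 8.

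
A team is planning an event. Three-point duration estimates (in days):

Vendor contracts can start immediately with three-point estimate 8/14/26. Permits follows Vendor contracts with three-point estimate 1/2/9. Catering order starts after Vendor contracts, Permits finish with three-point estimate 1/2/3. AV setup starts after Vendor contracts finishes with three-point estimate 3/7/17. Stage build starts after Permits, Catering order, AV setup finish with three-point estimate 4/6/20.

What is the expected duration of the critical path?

31 days

te_Vendor contracts = (8 + 4·14 + 26)/6 = 90/6 = 15
te_Permits = (1 + 4·2 + 9)/6 = 18/6 = 3
te_Catering order = (1 + 4·2 + 3)/6 = 12/6 = 2
te_AV setup = (3 + 4·7 + 17)/6 = 48/6 = 8
te_Stage build = (4 + 4·6 + 20)/6 = 48/6 = 8

Forward pass:
ES_Vendor contracts = 0; EF_Vendor contracts = 15
ES_Permits = 15; EF_Permits = 15+3 = 18
ES_Catering order = max(EF_Vendor contracts=15, EF_Permits=18) = 18; EF_Catering order = 18+2 = 20
ES_AV setup = 15; EF_AV setup = 15+8 = 23
ES_Stage build = max(EF_Permits=18, EF_Catering order=20, EF_AV setup=23) = 23; EF_Stage build = 23+8 = 31
Expected project duration μ = 31 days. Critical path: Vendor contracts → AV setup → Stage build.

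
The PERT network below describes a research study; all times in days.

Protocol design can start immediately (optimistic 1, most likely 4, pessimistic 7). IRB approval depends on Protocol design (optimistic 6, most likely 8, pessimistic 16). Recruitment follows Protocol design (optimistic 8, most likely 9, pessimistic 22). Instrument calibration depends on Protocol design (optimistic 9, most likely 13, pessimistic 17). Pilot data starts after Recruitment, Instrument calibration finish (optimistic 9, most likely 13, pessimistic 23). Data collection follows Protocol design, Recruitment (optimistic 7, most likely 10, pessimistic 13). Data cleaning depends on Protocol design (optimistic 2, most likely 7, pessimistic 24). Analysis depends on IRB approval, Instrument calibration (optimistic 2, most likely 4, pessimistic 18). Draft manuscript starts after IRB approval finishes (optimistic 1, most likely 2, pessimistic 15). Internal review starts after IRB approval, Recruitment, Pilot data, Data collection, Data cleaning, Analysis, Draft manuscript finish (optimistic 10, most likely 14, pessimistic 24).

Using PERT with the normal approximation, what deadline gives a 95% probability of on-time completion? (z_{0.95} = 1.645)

52.1 days

te_Protocol design = (1 + 4·4 + 7)/6 = 24/6 = 4; σ²_Protocol design = ((7−1)/6)² = 1.000
te_IRB approval = (6 + 4·8 + 16)/6 = 54/6 = 9; σ²_IRB approval = ((16−6)/6)² = 2.778
te_Recruitment = (8 + 4·9 + 22)/6 = 66/6 = 11; σ²_Recruitment = ((22−8)/6)² = 5.444
te_Instrument calibration = (9 + 4·13 + 17)/6 = 78/6 = 13; σ²_Instrument calibration = ((17−9)/6)² = 1.778
te_Pilot data = (9 + 4·13 + 23)/6 = 84/6 = 14; σ²_Pilot data = ((23−9)/6)² = 5.444
te_Data collection = (7 + 4·10 + 13)/6 = 60/6 = 10; σ²_Data collection = ((13−7)/6)² = 1.000
te_Data cleaning = (2 + 4·7 + 24)/6 = 54/6 = 9; σ²_Data cleaning = ((24−2)/6)² = 13.444
te_Analysis = (2 + 4·4 + 18)/6 = 36/6 = 6; σ²_Analysis = ((18−2)/6)² = 7.111
te_Draft manuscript = (1 + 4·2 + 15)/6 = 24/6 = 4; σ²_Draft manuscript = ((15−1)/6)² = 5.444
te_Internal review = (10 + 4·14 + 24)/6 = 90/6 = 15; σ²_Internal review = ((24−10)/6)² = 5.444

Forward pass:
ES_Protocol design = 0; EF_Protocol design = 4
ES_IRB approval = 4; EF_IRB approval = 4+9 = 13
ES_Recruitment = 4; EF_Recruitment = 4+11 = 15
ES_Instrument calibration = 4; EF_Instrument calibration = 4+13 = 17
ES_Pilot data = max(EF_Recruitment=15, EF_Instrument calibration=17) = 17; EF_Pilot data = 17+14 = 31
ES_Data collection = max(EF_Protocol design=4, EF_Recruitment=15) = 15; EF_Data collection = 15+10 = 25
ES_Data cleaning = 4; EF_Data cleaning = 4+9 = 13
ES_Analysis = max(EF_IRB approval=13, EF_Instrument calibration=17) = 17; EF_Analysis = 17+6 = 23
ES_Draft manuscript = 13; EF_Draft manuscript = 13+4 = 17
ES_Internal review = max(EF_IRB approval=13, EF_Recruitment=15, EF_Pilot data=31, EF_Data collection=25, EF_Data cleaning=13, EF_Analysis=23, EF_Draft manuscript=17) = 31; EF_Internal review = 31+15 = 46
Expected project duration μ = 46 days. Critical path: Protocol design → Instrument calibration → Pilot data → Internal review.

Variance along critical path = 1.000 + 1.778 + 5.444 + 5.444 = 13.667; σ = 3.697 days.
D = μ + z·σ = 46 + 1.645·3.697 = 52.1 days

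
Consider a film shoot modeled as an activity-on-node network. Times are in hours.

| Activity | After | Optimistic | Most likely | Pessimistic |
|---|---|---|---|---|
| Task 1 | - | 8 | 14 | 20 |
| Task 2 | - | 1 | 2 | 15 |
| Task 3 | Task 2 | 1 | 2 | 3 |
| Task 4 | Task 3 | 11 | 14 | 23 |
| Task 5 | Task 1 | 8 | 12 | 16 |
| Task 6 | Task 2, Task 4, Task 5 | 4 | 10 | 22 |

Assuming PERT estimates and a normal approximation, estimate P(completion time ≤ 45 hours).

te_Task 1 = (8 + 4·14 + 20)/6 = 84/6 = 14; σ²_Task 1 = ((20−8)/6)² = 4.000
te_Task 2 = (1 + 4·2 + 15)/6 = 24/6 = 4; σ²_Task 2 = ((15−1)/6)² = 5.444
te_Task 3 = (1 + 4·2 + 3)/6 = 12/6 = 2; σ²_Task 3 = ((3−1)/6)² = 0.111
te_Task 4 = (11 + 4·14 + 23)/6 = 90/6 = 15; σ²_Task 4 = ((23−11)/6)² = 4.000
te_Task 5 = (8 + 4·12 + 16)/6 = 72/6 = 12; σ²_Task 5 = ((16−8)/6)² = 1.778
te_Task 6 = (4 + 4·10 + 22)/6 = 66/6 = 11; σ²_Task 6 = ((22−4)/6)² = 9.000

Forward pass:
ES_Task 1 = 0; EF_Task 1 = 14
ES_Task 2 = 0; EF_Task 2 = 4
ES_Task 3 = 4; EF_Task 3 = 4+2 = 6
ES_Task 4 = 6; EF_Task 4 = 6+15 = 21
ES_Task 5 = 14; EF_Task 5 = 14+12 = 26
ES_Task 6 = max(EF_Task 2=4, EF_Task 4=21, EF_Task 5=26) = 26; EF_Task 6 = 26+11 = 37
Expected project duration μ = 37 hours. Critical path: Task 1 → Task 5 → Task 6.

Variance along critical path = 4.000 + 1.778 + 9.000 = 14.778; σ = √14.778 = 3.844 hours.
Z = (45 − 37) / 3.844 = 2.081
P(T ≤ 45) = Φ(2.081) ≈ 0.981

0.981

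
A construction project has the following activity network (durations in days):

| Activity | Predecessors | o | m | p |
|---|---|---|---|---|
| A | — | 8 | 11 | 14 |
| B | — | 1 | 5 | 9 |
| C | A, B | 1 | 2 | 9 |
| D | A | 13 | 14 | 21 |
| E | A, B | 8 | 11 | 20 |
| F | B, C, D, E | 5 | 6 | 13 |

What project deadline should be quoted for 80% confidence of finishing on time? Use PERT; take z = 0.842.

te_A = (8 + 4·11 + 14)/6 = 66/6 = 11; σ²_A = ((14−8)/6)² = 1.000
te_B = (1 + 4·5 + 9)/6 = 30/6 = 5; σ²_B = ((9−1)/6)² = 1.778
te_C = (1 + 4·2 + 9)/6 = 18/6 = 3; σ²_C = ((9−1)/6)² = 1.778
te_D = (13 + 4·14 + 21)/6 = 90/6 = 15; σ²_D = ((21−13)/6)² = 1.778
te_E = (8 + 4·11 + 20)/6 = 72/6 = 12; σ²_E = ((20−8)/6)² = 4.000
te_F = (5 + 4·6 + 13)/6 = 42/6 = 7; σ²_F = ((13−5)/6)² = 1.778

Forward pass:
ES_A = 0; EF_A = 11
ES_B = 0; EF_B = 5
ES_C = max(EF_A=11, EF_B=5) = 11; EF_C = 11+3 = 14
ES_D = 11; EF_D = 11+15 = 26
ES_E = max(EF_A=11, EF_B=5) = 11; EF_E = 11+12 = 23
ES_F = max(EF_B=5, EF_C=14, EF_D=26, EF_E=23) = 26; EF_F = 26+7 = 33
Expected project duration μ = 33 days. Critical path: A → D → F.

Variance along critical path = 1.000 + 1.778 + 1.778 = 4.556; σ = 2.134 days.
D = μ + z·σ = 33 + 0.842·2.134 = 34.8 days

34.8 days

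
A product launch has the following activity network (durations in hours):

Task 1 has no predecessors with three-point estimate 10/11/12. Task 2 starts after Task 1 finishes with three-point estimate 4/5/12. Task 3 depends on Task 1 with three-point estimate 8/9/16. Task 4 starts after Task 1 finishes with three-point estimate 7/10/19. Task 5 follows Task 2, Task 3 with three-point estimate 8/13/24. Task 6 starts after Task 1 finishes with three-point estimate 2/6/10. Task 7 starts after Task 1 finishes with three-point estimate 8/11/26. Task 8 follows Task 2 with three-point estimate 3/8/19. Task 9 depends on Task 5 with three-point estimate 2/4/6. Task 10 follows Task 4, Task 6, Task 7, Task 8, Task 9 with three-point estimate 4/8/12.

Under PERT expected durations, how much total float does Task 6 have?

22 hours

te_Task 1 = (10 + 4·11 + 12)/6 = 66/6 = 11
te_Task 2 = (4 + 4·5 + 12)/6 = 36/6 = 6
te_Task 3 = (8 + 4·9 + 16)/6 = 60/6 = 10
te_Task 4 = (7 + 4·10 + 19)/6 = 66/6 = 11
te_Task 5 = (8 + 4·13 + 24)/6 = 84/6 = 14
te_Task 6 = (2 + 4·6 + 10)/6 = 36/6 = 6
te_Task 7 = (8 + 4·11 + 26)/6 = 78/6 = 13
te_Task 8 = (3 + 4·8 + 19)/6 = 54/6 = 9
te_Task 9 = (2 + 4·4 + 6)/6 = 24/6 = 4
te_Task 10 = (4 + 4·8 + 12)/6 = 48/6 = 8

Forward pass:
ES_Task 1 = 0; EF_Task 1 = 11
ES_Task 2 = 11; EF_Task 2 = 11+6 = 17
ES_Task 3 = 11; EF_Task 3 = 11+10 = 21
ES_Task 4 = 11; EF_Task 4 = 11+11 = 22
ES_Task 5 = max(EF_Task 2=17, EF_Task 3=21) = 21; EF_Task 5 = 21+14 = 35
ES_Task 6 = 11; EF_Task 6 = 11+6 = 17
ES_Task 7 = 11; EF_Task 7 = 11+13 = 24
ES_Task 8 = 17; EF_Task 8 = 17+9 = 26
ES_Task 9 = 35; EF_Task 9 = 35+4 = 39
ES_Task 10 = max(EF_Task 4=22, EF_Task 6=17, EF_Task 7=24, EF_Task 8=26, EF_Task 9=39) = 39; EF_Task 10 = 39+8 = 47
Expected project duration μ = 47 hours. Critical path: Task 1 → Task 3 → Task 5 → Task 9 → Task 10.

Backward pass:
LF_Task 10 = 47; LS_Task 10 = 47−8 = 39
LF_Task 9 = LS_Task 10 = 39; LS_Task 9 = 39−4 = 35
LF_Task 8 = LS_Task 10 = 39; LS_Task 8 = 39−9 = 30
LF_Task 7 = LS_Task 10 = 39; LS_Task 7 = 39−13 = 26
LF_Task 6 = LS_Task 10 = 39; LS_Task 6 = 39−6 = 33
LF_Task 5 = LS_Task 9 = 35; LS_Task 5 = 35−14 = 21
LF_Task 4 = LS_Task 10 = 39; LS_Task 4 = 39−11 = 28
LF_Task 3 = LS_Task 5 = 21; LS_Task 3 = 21−10 = 11
LF_Task 2 = min(LS_Task 5=21, LS_Task 8=30) = 21; LS_Task 2 = 21−6 = 15
LF_Task 1 = min(LS_Task 2=15, LS_Task 3=11, LS_Task 4=28, LS_Task 6=33, LS_Task 7=26) = 11; LS_Task 1 = 11−11 = 0
Slack_Task 6 = LS_Task 6 − ES_Task 6 = 33 − 11 = 22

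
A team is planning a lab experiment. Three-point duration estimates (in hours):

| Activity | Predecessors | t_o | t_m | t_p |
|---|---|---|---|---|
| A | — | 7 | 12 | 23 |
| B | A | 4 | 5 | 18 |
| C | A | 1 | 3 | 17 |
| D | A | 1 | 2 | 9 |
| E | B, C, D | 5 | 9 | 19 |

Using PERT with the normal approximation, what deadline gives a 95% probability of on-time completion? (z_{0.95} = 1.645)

37.0 hours

te_A = (7 + 4·12 + 23)/6 = 78/6 = 13; σ²_A = ((23−7)/6)² = 7.111
te_B = (4 + 4·5 + 18)/6 = 42/6 = 7; σ²_B = ((18−4)/6)² = 5.444
te_C = (1 + 4·3 + 17)/6 = 30/6 = 5; σ²_C = ((17−1)/6)² = 7.111
te_D = (1 + 4·2 + 9)/6 = 18/6 = 3; σ²_D = ((9−1)/6)² = 1.778
te_E = (5 + 4·9 + 19)/6 = 60/6 = 10; σ²_E = ((19−5)/6)² = 5.444

Forward pass:
ES_A = 0; EF_A = 13
ES_B = 13; EF_B = 13+7 = 20
ES_C = 13; EF_C = 13+5 = 18
ES_D = 13; EF_D = 13+3 = 16
ES_E = max(EF_B=20, EF_C=18, EF_D=16) = 20; EF_E = 20+10 = 30
Expected project duration μ = 30 hours. Critical path: A → B → E.

Variance along critical path = 7.111 + 5.444 + 5.444 = 18.000; σ = 4.243 hours.
D = μ + z·σ = 30 + 1.645·4.243 = 37.0 hours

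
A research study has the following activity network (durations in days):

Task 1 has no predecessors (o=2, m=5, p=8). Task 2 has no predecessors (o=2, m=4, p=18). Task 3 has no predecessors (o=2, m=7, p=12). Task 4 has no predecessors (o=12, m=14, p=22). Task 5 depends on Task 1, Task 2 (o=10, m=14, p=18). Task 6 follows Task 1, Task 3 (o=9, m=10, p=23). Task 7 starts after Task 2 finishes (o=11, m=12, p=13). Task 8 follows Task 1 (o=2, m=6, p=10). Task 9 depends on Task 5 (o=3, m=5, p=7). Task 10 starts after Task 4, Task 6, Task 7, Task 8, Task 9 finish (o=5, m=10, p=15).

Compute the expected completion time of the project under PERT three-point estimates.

35 days

te_Task 1 = (2 + 4·5 + 8)/6 = 30/6 = 5
te_Task 2 = (2 + 4·4 + 18)/6 = 36/6 = 6
te_Task 3 = (2 + 4·7 + 12)/6 = 42/6 = 7
te_Task 4 = (12 + 4·14 + 22)/6 = 90/6 = 15
te_Task 5 = (10 + 4·14 + 18)/6 = 84/6 = 14
te_Task 6 = (9 + 4·10 + 23)/6 = 72/6 = 12
te_Task 7 = (11 + 4·12 + 13)/6 = 72/6 = 12
te_Task 8 = (2 + 4·6 + 10)/6 = 36/6 = 6
te_Task 9 = (3 + 4·5 + 7)/6 = 30/6 = 5
te_Task 10 = (5 + 4·10 + 15)/6 = 60/6 = 10

Forward pass:
ES_Task 1 = 0; EF_Task 1 = 5
ES_Task 2 = 0; EF_Task 2 = 6
ES_Task 3 = 0; EF_Task 3 = 7
ES_Task 4 = 0; EF_Task 4 = 15
ES_Task 5 = max(EF_Task 1=5, EF_Task 2=6) = 6; EF_Task 5 = 6+14 = 20
ES_Task 6 = max(EF_Task 1=5, EF_Task 3=7) = 7; EF_Task 6 = 7+12 = 19
ES_Task 7 = 6; EF_Task 7 = 6+12 = 18
ES_Task 8 = 5; EF_Task 8 = 5+6 = 11
ES_Task 9 = 20; EF_Task 9 = 20+5 = 25
ES_Task 10 = max(EF_Task 4=15, EF_Task 6=19, EF_Task 7=18, EF_Task 8=11, EF_Task 9=25) = 25; EF_Task 10 = 25+10 = 35
Expected project duration μ = 35 days. Critical path: Task 2 → Task 5 → Task 9 → Task 10.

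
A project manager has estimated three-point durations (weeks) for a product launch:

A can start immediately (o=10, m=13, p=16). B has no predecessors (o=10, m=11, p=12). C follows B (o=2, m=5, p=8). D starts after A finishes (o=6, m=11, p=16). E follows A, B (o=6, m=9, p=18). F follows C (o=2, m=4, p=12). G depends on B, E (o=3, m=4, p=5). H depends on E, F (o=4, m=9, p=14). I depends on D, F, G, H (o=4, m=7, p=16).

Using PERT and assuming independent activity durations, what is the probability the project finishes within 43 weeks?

te_A = (10 + 4·13 + 16)/6 = 78/6 = 13; σ²_A = ((16−10)/6)² = 1.000
te_B = (10 + 4·11 + 12)/6 = 66/6 = 11; σ²_B = ((12−10)/6)² = 0.111
te_C = (2 + 4·5 + 8)/6 = 30/6 = 5; σ²_C = ((8−2)/6)² = 1.000
te_D = (6 + 4·11 + 16)/6 = 66/6 = 11; σ²_D = ((16−6)/6)² = 2.778
te_E = (6 + 4·9 + 18)/6 = 60/6 = 10; σ²_E = ((18−6)/6)² = 4.000
te_F = (2 + 4·4 + 12)/6 = 30/6 = 5; σ²_F = ((12−2)/6)² = 2.778
te_G = (3 + 4·4 + 5)/6 = 24/6 = 4; σ²_G = ((5−3)/6)² = 0.111
te_H = (4 + 4·9 + 14)/6 = 54/6 = 9; σ²_H = ((14−4)/6)² = 2.778
te_I = (4 + 4·7 + 16)/6 = 48/6 = 8; σ²_I = ((16−4)/6)² = 4.000

Forward pass:
ES_A = 0; EF_A = 13
ES_B = 0; EF_B = 11
ES_C = 11; EF_C = 11+5 = 16
ES_D = 13; EF_D = 13+11 = 24
ES_E = max(EF_A=13, EF_B=11) = 13; EF_E = 13+10 = 23
ES_F = 16; EF_F = 16+5 = 21
ES_G = max(EF_B=11, EF_E=23) = 23; EF_G = 23+4 = 27
ES_H = max(EF_E=23, EF_F=21) = 23; EF_H = 23+9 = 32
ES_I = max(EF_D=24, EF_F=21, EF_G=27, EF_H=32) = 32; EF_I = 32+8 = 40
Expected project duration μ = 40 weeks. Critical path: A → E → H → I.

Variance along critical path = 1.000 + 4.000 + 2.778 + 4.000 = 11.778; σ = √11.778 = 3.432 weeks.
Z = (43 − 40) / 3.432 = 0.874
P(T ≤ 43) = Φ(0.874) ≈ 0.809

0.809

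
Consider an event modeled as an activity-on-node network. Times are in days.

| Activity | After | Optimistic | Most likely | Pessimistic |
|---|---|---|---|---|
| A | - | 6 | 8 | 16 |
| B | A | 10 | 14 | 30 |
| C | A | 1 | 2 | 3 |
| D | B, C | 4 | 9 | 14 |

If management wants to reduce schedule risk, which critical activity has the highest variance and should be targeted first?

te_A = (6 + 4·8 + 16)/6 = 54/6 = 9; σ²_A = ((16−6)/6)² = 2.778
te_B = (10 + 4·14 + 30)/6 = 96/6 = 16; σ²_B = ((30−10)/6)² = 11.111
te_C = (1 + 4·2 + 3)/6 = 12/6 = 2; σ²_C = ((3−1)/6)² = 0.111
te_D = (4 + 4·9 + 14)/6 = 54/6 = 9; σ²_D = ((14−4)/6)² = 2.778

Forward pass:
ES_A = 0; EF_A = 9
ES_B = 9; EF_B = 9+16 = 25
ES_C = 9; EF_C = 9+2 = 11
ES_D = max(EF_B=25, EF_C=11) = 25; EF_D = 25+9 = 34
Expected project duration μ = 34 days. Critical path: A → B → D.

Variances on critical path: σ²_A=2.778, σ²_B=11.111, σ²_D=2.778.
Largest is σ²_B = 11.111.

B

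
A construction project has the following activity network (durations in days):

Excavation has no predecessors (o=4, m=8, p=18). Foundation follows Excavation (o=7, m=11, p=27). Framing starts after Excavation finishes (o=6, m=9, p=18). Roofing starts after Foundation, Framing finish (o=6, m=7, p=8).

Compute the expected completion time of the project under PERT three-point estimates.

29 days

te_Excavation = (4 + 4·8 + 18)/6 = 54/6 = 9
te_Foundation = (7 + 4·11 + 27)/6 = 78/6 = 13
te_Framing = (6 + 4·9 + 18)/6 = 60/6 = 10
te_Roofing = (6 + 4·7 + 8)/6 = 42/6 = 7

Forward pass:
ES_Excavation = 0; EF_Excavation = 9
ES_Foundation = 9; EF_Foundation = 9+13 = 22
ES_Framing = 9; EF_Framing = 9+10 = 19
ES_Roofing = max(EF_Foundation=22, EF_Framing=19) = 22; EF_Roofing = 22+7 = 29
Expected project duration μ = 29 days. Critical path: Excavation → Foundation → Roofing.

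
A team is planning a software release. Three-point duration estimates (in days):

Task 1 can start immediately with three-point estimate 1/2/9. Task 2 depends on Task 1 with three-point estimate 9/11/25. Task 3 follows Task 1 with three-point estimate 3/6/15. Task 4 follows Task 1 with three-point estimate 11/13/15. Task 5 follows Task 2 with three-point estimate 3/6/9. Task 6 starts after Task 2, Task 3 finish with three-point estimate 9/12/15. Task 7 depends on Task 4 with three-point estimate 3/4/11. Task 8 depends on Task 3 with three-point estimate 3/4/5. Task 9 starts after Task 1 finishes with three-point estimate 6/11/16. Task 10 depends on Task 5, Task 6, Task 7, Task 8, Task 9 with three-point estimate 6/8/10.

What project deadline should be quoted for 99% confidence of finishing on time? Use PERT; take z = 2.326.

43.5 days

te_Task 1 = (1 + 4·2 + 9)/6 = 18/6 = 3; σ²_Task 1 = ((9−1)/6)² = 1.778
te_Task 2 = (9 + 4·11 + 25)/6 = 78/6 = 13; σ²_Task 2 = ((25−9)/6)² = 7.111
te_Task 3 = (3 + 4·6 + 15)/6 = 42/6 = 7; σ²_Task 3 = ((15−3)/6)² = 4.000
te_Task 4 = (11 + 4·13 + 15)/6 = 78/6 = 13; σ²_Task 4 = ((15−11)/6)² = 0.444
te_Task 5 = (3 + 4·6 + 9)/6 = 36/6 = 6; σ²_Task 5 = ((9−3)/6)² = 1.000
te_Task 6 = (9 + 4·12 + 15)/6 = 72/6 = 12; σ²_Task 6 = ((15−9)/6)² = 1.000
te_Task 7 = (3 + 4·4 + 11)/6 = 30/6 = 5; σ²_Task 7 = ((11−3)/6)² = 1.778
te_Task 8 = (3 + 4·4 + 5)/6 = 24/6 = 4; σ²_Task 8 = ((5−3)/6)² = 0.111
te_Task 9 = (6 + 4·11 + 16)/6 = 66/6 = 11; σ²_Task 9 = ((16−6)/6)² = 2.778
te_Task 10 = (6 + 4·8 + 10)/6 = 48/6 = 8; σ²_Task 10 = ((10−6)/6)² = 0.444

Forward pass:
ES_Task 1 = 0; EF_Task 1 = 3
ES_Task 2 = 3; EF_Task 2 = 3+13 = 16
ES_Task 3 = 3; EF_Task 3 = 3+7 = 10
ES_Task 4 = 3; EF_Task 4 = 3+13 = 16
ES_Task 5 = 16; EF_Task 5 = 16+6 = 22
ES_Task 6 = max(EF_Task 2=16, EF_Task 3=10) = 16; EF_Task 6 = 16+12 = 28
ES_Task 7 = 16; EF_Task 7 = 16+5 = 21
ES_Task 8 = 10; EF_Task 8 = 10+4 = 14
ES_Task 9 = 3; EF_Task 9 = 3+11 = 14
ES_Task 10 = max(EF_Task 5=22, EF_Task 6=28, EF_Task 7=21, EF_Task 8=14, EF_Task 9=14) = 28; EF_Task 10 = 28+8 = 36
Expected project duration μ = 36 days. Critical path: Task 1 → Task 2 → Task 6 → Task 10.

Variance along critical path = 1.778 + 7.111 + 1.000 + 0.444 = 10.333; σ = 3.215 days.
D = μ + z·σ = 36 + 2.326·3.215 = 43.5 days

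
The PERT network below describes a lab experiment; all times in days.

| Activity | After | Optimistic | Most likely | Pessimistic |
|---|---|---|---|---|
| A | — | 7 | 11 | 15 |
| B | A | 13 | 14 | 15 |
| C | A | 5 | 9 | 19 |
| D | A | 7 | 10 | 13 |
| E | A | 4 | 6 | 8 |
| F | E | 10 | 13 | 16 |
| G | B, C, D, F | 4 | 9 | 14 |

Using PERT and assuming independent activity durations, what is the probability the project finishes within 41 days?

te_A = (7 + 4·11 + 15)/6 = 66/6 = 11; σ²_A = ((15−7)/6)² = 1.778
te_B = (13 + 4·14 + 15)/6 = 84/6 = 14; σ²_B = ((15−13)/6)² = 0.111
te_C = (5 + 4·9 + 19)/6 = 60/6 = 10; σ²_C = ((19−5)/6)² = 5.444
te_D = (7 + 4·10 + 13)/6 = 60/6 = 10; σ²_D = ((13−7)/6)² = 1.000
te_E = (4 + 4·6 + 8)/6 = 36/6 = 6; σ²_E = ((8−4)/6)² = 0.444
te_F = (10 + 4·13 + 16)/6 = 78/6 = 13; σ²_F = ((16−10)/6)² = 1.000
te_G = (4 + 4·9 + 14)/6 = 54/6 = 9; σ²_G = ((14−4)/6)² = 2.778

Forward pass:
ES_A = 0; EF_A = 11
ES_B = 11; EF_B = 11+14 = 25
ES_C = 11; EF_C = 11+10 = 21
ES_D = 11; EF_D = 11+10 = 21
ES_E = 11; EF_E = 11+6 = 17
ES_F = 17; EF_F = 17+13 = 30
ES_G = max(EF_B=25, EF_C=21, EF_D=21, EF_F=30) = 30; EF_G = 30+9 = 39
Expected project duration μ = 39 days. Critical path: A → E → F → G.

Variance along critical path = 1.778 + 0.444 + 1.000 + 2.778 = 6.000; σ = √6.000 = 2.449 days.
Z = (41 − 39) / 2.449 = 0.816
P(T ≤ 41) = Φ(0.816) ≈ 0.793

0.793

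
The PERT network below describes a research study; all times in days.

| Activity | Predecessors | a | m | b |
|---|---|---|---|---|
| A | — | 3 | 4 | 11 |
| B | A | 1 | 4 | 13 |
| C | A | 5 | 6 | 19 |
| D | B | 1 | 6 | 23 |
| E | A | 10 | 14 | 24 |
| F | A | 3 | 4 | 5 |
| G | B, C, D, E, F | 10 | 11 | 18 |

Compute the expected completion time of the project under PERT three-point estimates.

te_A = (3 + 4·4 + 11)/6 = 30/6 = 5
te_B = (1 + 4·4 + 13)/6 = 30/6 = 5
te_C = (5 + 4·6 + 19)/6 = 48/6 = 8
te_D = (1 + 4·6 + 23)/6 = 48/6 = 8
te_E = (10 + 4·14 + 24)/6 = 90/6 = 15
te_F = (3 + 4·4 + 5)/6 = 24/6 = 4
te_G = (10 + 4·11 + 18)/6 = 72/6 = 12

Forward pass:
ES_A = 0; EF_A = 5
ES_B = 5; EF_B = 5+5 = 10
ES_C = 5; EF_C = 5+8 = 13
ES_D = 10; EF_D = 10+8 = 18
ES_E = 5; EF_E = 5+15 = 20
ES_F = 5; EF_F = 5+4 = 9
ES_G = max(EF_B=10, EF_C=13, EF_D=18, EF_E=20, EF_F=9) = 20; EF_G = 20+12 = 32
Expected project duration μ = 32 days. Critical path: A → E → G.

32 days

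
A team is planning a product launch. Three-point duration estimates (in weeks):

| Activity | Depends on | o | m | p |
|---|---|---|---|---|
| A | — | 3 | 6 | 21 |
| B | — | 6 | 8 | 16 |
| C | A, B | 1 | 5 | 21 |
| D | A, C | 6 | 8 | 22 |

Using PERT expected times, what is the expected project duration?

26 weeks

te_A = (3 + 4·6 + 21)/6 = 48/6 = 8
te_B = (6 + 4·8 + 16)/6 = 54/6 = 9
te_C = (1 + 4·5 + 21)/6 = 42/6 = 7
te_D = (6 + 4·8 + 22)/6 = 60/6 = 10

Forward pass:
ES_A = 0; EF_A = 8
ES_B = 0; EF_B = 9
ES_C = max(EF_A=8, EF_B=9) = 9; EF_C = 9+7 = 16
ES_D = max(EF_A=8, EF_C=16) = 16; EF_D = 16+10 = 26
Expected project duration μ = 26 weeks. Critical path: B → C → D.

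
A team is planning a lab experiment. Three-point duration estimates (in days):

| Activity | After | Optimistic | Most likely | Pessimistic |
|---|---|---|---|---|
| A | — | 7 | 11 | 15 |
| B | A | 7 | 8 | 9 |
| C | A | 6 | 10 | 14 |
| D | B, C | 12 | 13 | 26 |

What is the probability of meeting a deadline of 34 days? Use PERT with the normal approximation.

0.252

te_A = (7 + 4·11 + 15)/6 = 66/6 = 11; σ²_A = ((15−7)/6)² = 1.778
te_B = (7 + 4·8 + 9)/6 = 48/6 = 8; σ²_B = ((9−7)/6)² = 0.111
te_C = (6 + 4·10 + 14)/6 = 60/6 = 10; σ²_C = ((14−6)/6)² = 1.778
te_D = (12 + 4·13 + 26)/6 = 90/6 = 15; σ²_D = ((26−12)/6)² = 5.444

Forward pass:
ES_A = 0; EF_A = 11
ES_B = 11; EF_B = 11+8 = 19
ES_C = 11; EF_C = 11+10 = 21
ES_D = max(EF_B=19, EF_C=21) = 21; EF_D = 21+15 = 36
Expected project duration μ = 36 days. Critical path: A → C → D.

Variance along critical path = 1.778 + 1.778 + 5.444 = 9.000; σ = √9.000 = 3.000 days.
Z = (34 − 36) / 3.000 = -0.667
P(T ≤ 34) = Φ(-0.667) ≈ 0.252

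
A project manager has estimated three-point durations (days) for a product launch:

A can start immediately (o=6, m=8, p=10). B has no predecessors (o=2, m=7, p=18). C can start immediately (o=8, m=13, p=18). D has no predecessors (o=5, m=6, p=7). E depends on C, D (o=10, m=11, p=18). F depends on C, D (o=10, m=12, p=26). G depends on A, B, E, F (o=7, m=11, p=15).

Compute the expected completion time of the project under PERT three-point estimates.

38 days

te_A = (6 + 4·8 + 10)/6 = 48/6 = 8
te_B = (2 + 4·7 + 18)/6 = 48/6 = 8
te_C = (8 + 4·13 + 18)/6 = 78/6 = 13
te_D = (5 + 4·6 + 7)/6 = 36/6 = 6
te_E = (10 + 4·11 + 18)/6 = 72/6 = 12
te_F = (10 + 4·12 + 26)/6 = 84/6 = 14
te_G = (7 + 4·11 + 15)/6 = 66/6 = 11

Forward pass:
ES_A = 0; EF_A = 8
ES_B = 0; EF_B = 8
ES_C = 0; EF_C = 13
ES_D = 0; EF_D = 6
ES_E = max(EF_C=13, EF_D=6) = 13; EF_E = 13+12 = 25
ES_F = max(EF_C=13, EF_D=6) = 13; EF_F = 13+14 = 27
ES_G = max(EF_A=8, EF_B=8, EF_E=25, EF_F=27) = 27; EF_G = 27+11 = 38
Expected project duration μ = 38 days. Critical path: C → F → G.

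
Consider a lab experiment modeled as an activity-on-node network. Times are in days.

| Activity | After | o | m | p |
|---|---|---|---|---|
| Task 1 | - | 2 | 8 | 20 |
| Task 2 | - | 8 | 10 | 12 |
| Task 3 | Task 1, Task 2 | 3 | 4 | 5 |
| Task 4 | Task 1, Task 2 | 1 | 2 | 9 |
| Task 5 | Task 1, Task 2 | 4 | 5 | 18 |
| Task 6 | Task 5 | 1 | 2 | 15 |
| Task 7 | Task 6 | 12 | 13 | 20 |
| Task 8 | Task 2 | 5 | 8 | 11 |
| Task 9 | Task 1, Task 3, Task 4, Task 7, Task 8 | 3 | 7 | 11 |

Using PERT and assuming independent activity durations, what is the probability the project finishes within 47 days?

0.902

te_Task 1 = (2 + 4·8 + 20)/6 = 54/6 = 9; σ²_Task 1 = ((20−2)/6)² = 9.000
te_Task 2 = (8 + 4·10 + 12)/6 = 60/6 = 10; σ²_Task 2 = ((12−8)/6)² = 0.444
te_Task 3 = (3 + 4·4 + 5)/6 = 24/6 = 4; σ²_Task 3 = ((5−3)/6)² = 0.111
te_Task 4 = (1 + 4·2 + 9)/6 = 18/6 = 3; σ²_Task 4 = ((9−1)/6)² = 1.778
te_Task 5 = (4 + 4·5 + 18)/6 = 42/6 = 7; σ²_Task 5 = ((18−4)/6)² = 5.444
te_Task 6 = (1 + 4·2 + 15)/6 = 24/6 = 4; σ²_Task 6 = ((15−1)/6)² = 5.444
te_Task 7 = (12 + 4·13 + 20)/6 = 84/6 = 14; σ²_Task 7 = ((20−12)/6)² = 1.778
te_Task 8 = (5 + 4·8 + 11)/6 = 48/6 = 8; σ²_Task 8 = ((11−5)/6)² = 1.000
te_Task 9 = (3 + 4·7 + 11)/6 = 42/6 = 7; σ²_Task 9 = ((11−3)/6)² = 1.778

Forward pass:
ES_Task 1 = 0; EF_Task 1 = 9
ES_Task 2 = 0; EF_Task 2 = 10
ES_Task 3 = max(EF_Task 1=9, EF_Task 2=10) = 10; EF_Task 3 = 10+4 = 14
ES_Task 4 = max(EF_Task 1=9, EF_Task 2=10) = 10; EF_Task 4 = 10+3 = 13
ES_Task 5 = max(EF_Task 1=9, EF_Task 2=10) = 10; EF_Task 5 = 10+7 = 17
ES_Task 6 = 17; EF_Task 6 = 17+4 = 21
ES_Task 7 = 21; EF_Task 7 = 21+14 = 35
ES_Task 8 = 10; EF_Task 8 = 10+8 = 18
ES_Task 9 = max(EF_Task 1=9, EF_Task 3=14, EF_Task 4=13, EF_Task 7=35, EF_Task 8=18) = 35; EF_Task 9 = 35+7 = 42
Expected project duration μ = 42 days. Critical path: Task 2 → Task 5 → Task 6 → Task 7 → Task 9.

Variance along critical path = 0.444 + 5.444 + 5.444 + 1.778 + 1.778 = 14.889; σ = √14.889 = 3.859 days.
Z = (47 − 42) / 3.859 = 1.296
P(T ≤ 47) = Φ(1.296) ≈ 0.902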